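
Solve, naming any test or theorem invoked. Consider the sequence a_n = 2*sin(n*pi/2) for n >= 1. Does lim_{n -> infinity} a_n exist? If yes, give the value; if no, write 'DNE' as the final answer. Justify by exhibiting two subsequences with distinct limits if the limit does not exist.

Examine the behaviour of a_n along subsequences.
a_{4k+1} = 2*sin(pi/2 + 2k*pi) = 2 -> 2. a_{4k+3} = 2*sin(3pi/2 + 2k*pi) = -2 -> -2.
Since these two subsequential limits are 2 and -2, distinct, the full sequence cannot converge (a convergent sequence has all subsequences tending to the same limit). So lim a_n does not exist.

DNE


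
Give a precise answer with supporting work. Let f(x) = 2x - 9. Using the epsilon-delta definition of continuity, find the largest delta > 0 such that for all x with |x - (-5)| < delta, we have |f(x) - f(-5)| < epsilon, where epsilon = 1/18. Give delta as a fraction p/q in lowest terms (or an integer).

We compute f(-5) = 2*(-5) - 9 = -19.
|f(x) - f(-5)| = |2x - 9 - (-19)| = |2(x - (-5))| = 2|x - (-5)|.
We need 2|x - (-5)| < 1/18, i.e. |x - (-5)| < 1/18 / 2 = 1/36.
So any delta <= 1/36 works. Conversely, if delta > 1/36, then x = -5 + 1/36 satisfies |x - (-5)| = 1/36 < delta but |f(x) - f(-5)| = 2 * 1/36 = 1/18, which is not < 1/18; so no larger delta works.
Hence the largest such delta is 1/36.

1/36


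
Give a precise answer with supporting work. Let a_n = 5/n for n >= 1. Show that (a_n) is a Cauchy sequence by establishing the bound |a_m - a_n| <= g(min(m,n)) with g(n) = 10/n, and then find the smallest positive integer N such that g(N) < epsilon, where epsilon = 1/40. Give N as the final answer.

For any m, n >= 1, by the triangle inequality:
|a_m - a_n| = |5/m - 5/n| <= 5*1/m + 5*1/n <= 10/min(m,n).
So g(n) = 10/n bounds the Cauchy difference. Since g(n) -> 0, (a_n) is Cauchy.
Now solve g(N) < 1/40: 10/N < 1/40 <=> N > 10 / (1/40) = 400.
The smallest integer strictly greater than 400 is N = 401.
Check: g(401) = 10/401 = 10/401 < 1/40; g(400) = 1/40 >= 1/40. So N = 401.

401


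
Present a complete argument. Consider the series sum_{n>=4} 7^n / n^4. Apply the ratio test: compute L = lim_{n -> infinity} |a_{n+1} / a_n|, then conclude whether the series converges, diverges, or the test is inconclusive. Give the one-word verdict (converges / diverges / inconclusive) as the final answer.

Let a_n denote the general term. Form the ratio a_{n+1}/a_n and simplify:
a_{n+1}/a_n = 7*n^4/(n + 1)^4
Take the limit as n -> infinity: L = 7.
Since L = 7 > 1 (or L = infinity), the ratio test implies the series diverges.

diverges


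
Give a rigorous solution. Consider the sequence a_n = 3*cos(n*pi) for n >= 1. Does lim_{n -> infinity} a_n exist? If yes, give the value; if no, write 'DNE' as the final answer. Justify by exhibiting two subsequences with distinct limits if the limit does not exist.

Examine the behaviour of a_n along subsequences.
cos(n*pi) = (-1)^n, so a_n = 3*(-1)^n. a_{2k} = 3 -> 3. a_{2k+1} = -3 -> -3.
Since these two subsequential limits are 3 and -3, distinct, the full sequence cannot converge (a convergent sequence has all subsequences tending to the same limit). So lim a_n does not exist.

DNE


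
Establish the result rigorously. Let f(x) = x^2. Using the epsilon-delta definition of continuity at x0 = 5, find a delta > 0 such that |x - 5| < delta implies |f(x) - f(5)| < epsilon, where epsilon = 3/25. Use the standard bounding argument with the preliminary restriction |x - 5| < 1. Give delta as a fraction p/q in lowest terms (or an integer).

Factor: |x^2 - (5)^2| = |x - 5| * |x + 5|.
Impose |x - 5| < 1 first. Then |x + 5| = |(x - 5) + 2*(5)| <= |x - 5| + 2*|5| < 1 + 10 = 11.
So |x^2 - (5)^2| < delta * 11.
We need delta * 11 <= 3/25, i.e. delta <= 3/25/11 = 3/275.
Since 3/275 < 1, this is tighter than 1; take delta = 3/275.
So delta = 3/275 works.

3/275


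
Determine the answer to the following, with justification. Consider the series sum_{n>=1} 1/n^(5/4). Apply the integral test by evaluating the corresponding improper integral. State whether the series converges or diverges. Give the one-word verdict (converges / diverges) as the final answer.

Let f(x) = x^(-5/4). Then f is positive, continuous, and decreasing on [1, infinity), so the integral test applies.
Compute the improper integral int_{1}^infinity f(x) dx:
  antiderivative F(x) = -4/x^(1/4).
  As x -> infinity, F(x) -> 0 (since p = 5/4 > 1).
  So int = F(infinity) - F(1) = 0 - (-4) = 4.
  Finite, so by the integral test, the series converges.

converges


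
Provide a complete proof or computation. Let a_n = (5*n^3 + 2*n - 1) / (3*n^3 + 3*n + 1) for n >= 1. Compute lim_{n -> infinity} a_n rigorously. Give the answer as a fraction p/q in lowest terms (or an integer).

Divide numerator and denominator by n^3, the highest power:
numerator / n^3 = 5 + 2/n^2 - 1/n^3
denominator / n^3 = 3 + 3/n^2 + n^(-3)
As n -> infinity, all terms of the form c/n^k (k >= 1) tend to 0.
So numerator / n^3 -> 5 and denominator / n^3 -> 3.
Therefore lim a_n = 5/3.

5/3


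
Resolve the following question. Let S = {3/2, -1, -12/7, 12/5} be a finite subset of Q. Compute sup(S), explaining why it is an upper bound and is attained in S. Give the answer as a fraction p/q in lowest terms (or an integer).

S is finite, so sup(S) = max(S).
Sorted decreasing:
12/5, 3/2, -1, -12/7
The extremum is 12/5.
For every x in S, x <= 12/5. And 12/5 is in S, so it is attained.
Therefore sup(S) = 12/5.

12/5


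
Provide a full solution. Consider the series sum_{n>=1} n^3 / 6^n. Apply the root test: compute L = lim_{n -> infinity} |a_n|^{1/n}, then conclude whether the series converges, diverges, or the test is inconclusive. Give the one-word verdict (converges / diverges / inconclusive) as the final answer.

Let a_n denote the general term. Form |a_n|^(1/n) and simplify:
|a_n|^(1/n) = n^(3/n)/6
Take the limit as n -> infinity: L = 1/6.
Since L = 1/6 < 1, the root test implies convergence.

converges


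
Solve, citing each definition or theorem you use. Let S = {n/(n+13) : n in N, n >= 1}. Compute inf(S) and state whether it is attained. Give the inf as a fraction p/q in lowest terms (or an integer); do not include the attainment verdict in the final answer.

Analysis:
- Values: 1/14, 2/15, 3/16, 4/17, ... strictly increasing.
- Minimum is 1/14 (n=1); inf = 1/14 (attained).
- n/(n+13) = 1 - 13/(n+13) -> 1 from below as n -> infinity, and never equals 1.
- So sup = 1 (not attained).
Conclusion: inf(S) = 1/14, attained in S.

1/14


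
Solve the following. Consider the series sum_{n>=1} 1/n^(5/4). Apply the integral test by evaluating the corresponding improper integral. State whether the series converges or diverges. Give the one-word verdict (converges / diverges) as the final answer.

Let f(x) = x^(-5/4). Then f is positive, continuous, and decreasing on [1, infinity), so the integral test applies.
Compute the improper integral int_{1}^infinity f(x) dx:
  antiderivative F(x) = -4/x^(1/4).
  As x -> infinity, F(x) -> 0 (since p = 5/4 > 1).
  So int = F(infinity) - F(1) = 0 - (-4) = 4.
  Finite, so by the integral test, the series converges.

converges


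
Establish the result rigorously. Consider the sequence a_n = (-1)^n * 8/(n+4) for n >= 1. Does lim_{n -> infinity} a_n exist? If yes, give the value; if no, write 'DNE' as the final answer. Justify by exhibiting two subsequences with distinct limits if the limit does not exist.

Examine the behaviour of a_n along subsequences.
Even-n subsequence a_{2k} = 8/(2k+4) -> 0. Odd-n subsequence a_{2k+1} = -8/(2k+5) -> 0. Both tend to 0, which suggests the limit is 0; verify directly.
|a_n - 0| = 8/(n+4) < 8/n for every n >= 1.
Given epsilon > 0, choose a positive integer N > 8/epsilon. Then for all n >= N, |a_n| < 8/n <= 8/N < epsilon.
So by the definition of the limit, lim a_n exists and equals 0.

0


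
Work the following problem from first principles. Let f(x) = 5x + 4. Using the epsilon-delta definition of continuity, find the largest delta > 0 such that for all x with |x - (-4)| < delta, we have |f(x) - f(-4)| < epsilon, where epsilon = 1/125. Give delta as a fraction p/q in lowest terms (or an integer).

We compute f(-4) = 5*(-4) + 4 = -16.
|f(x) - f(-4)| = |5x + 4 - (-16)| = |5(x - (-4))| = 5|x - (-4)|.
We need 5|x - (-4)| < 1/125, i.e. |x - (-4)| < 1/125 / 5 = 1/625.
So any delta <= 1/625 works. Conversely, if delta > 1/625, then x = -4 + 1/625 satisfies |x - (-4)| = 1/625 < delta but |f(x) - f(-4)| = 5 * 1/625 = 1/125, which is not < 1/125; so no larger delta works.
Hence the largest such delta is 1/625.

1/625


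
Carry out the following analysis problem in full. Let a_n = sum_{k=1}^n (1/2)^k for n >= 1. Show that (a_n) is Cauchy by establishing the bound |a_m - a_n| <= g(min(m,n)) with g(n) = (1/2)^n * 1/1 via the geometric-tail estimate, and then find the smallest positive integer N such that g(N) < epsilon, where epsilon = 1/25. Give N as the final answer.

For m > n >= 1: |a_m - a_n| = sum_{k=n+1}^m (1/2)^k < sum_{k=n+1}^infinity (1/2)^k = (1/2)^(n+1) / (1 - 1/2) = (1/2)^n * (1/2) * (2/1) = (1/2)^n * 1/1.
So g(n) = (1/2)^n / 1. Since g(n) -> 0, (a_n) is Cauchy.
Now solve g(N) < 1/25: (1/2)^N / 1 < 1/25 <=> 2^N > 1 / (1 * 1/25) = 25.
Check powers of 2: 2^4 = 16 <= 25, 2^5 = 32 > 25.
So the smallest such N is 5. Check: g(5) = 1/(1 * 32) = 1/32 < 1/25.

5


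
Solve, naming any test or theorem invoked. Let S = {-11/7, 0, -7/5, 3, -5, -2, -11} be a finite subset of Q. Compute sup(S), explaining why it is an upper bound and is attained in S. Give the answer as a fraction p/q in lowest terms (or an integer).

S is finite, so sup(S) = max(S).
Sorted decreasing:
3, 0, -7/5, -11/7, -2, -5, -11
The extremum is 3.
For every x in S, x <= 3. And 3 is in S, so it is attained.
Therefore sup(S) = 3.

3


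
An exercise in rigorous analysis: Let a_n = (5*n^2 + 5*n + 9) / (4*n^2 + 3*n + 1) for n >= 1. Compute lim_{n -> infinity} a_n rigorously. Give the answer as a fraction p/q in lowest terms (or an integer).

Divide numerator and denominator by n^2, the highest power:
numerator / n^2 = 5 + 5/n + 9/n^2
denominator / n^2 = 4 + 3/n + n^(-2)
As n -> infinity, all terms of the form c/n^k (k >= 1) tend to 0.
So numerator / n^2 -> 5 and denominator / n^2 -> 4.
Therefore lim a_n = 5/4.

5/4


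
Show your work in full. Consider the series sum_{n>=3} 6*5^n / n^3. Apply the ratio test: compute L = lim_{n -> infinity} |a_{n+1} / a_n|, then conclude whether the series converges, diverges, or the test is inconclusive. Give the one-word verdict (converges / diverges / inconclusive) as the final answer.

Let a_n denote the general term. Form the ratio a_{n+1}/a_n and simplify:
a_{n+1}/a_n = 5*n^3/(n + 1)^3
Take the limit as n -> infinity: L = 5.
Since L = 5 > 1 (or L = infinity), the ratio test implies the series diverges.

diverges


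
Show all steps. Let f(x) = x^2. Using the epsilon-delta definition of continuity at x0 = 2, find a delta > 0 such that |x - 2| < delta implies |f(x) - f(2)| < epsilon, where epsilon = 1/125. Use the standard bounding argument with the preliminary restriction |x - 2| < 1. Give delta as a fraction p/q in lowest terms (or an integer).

Factor: |x^2 - (2)^2| = |x - 2| * |x + 2|.
Impose |x - 2| < 1 first. Then |x + 2| = |(x - 2) + 2*(2)| <= |x - 2| + 2*|2| < 1 + 4 = 5.
So |x^2 - (2)^2| < delta * 5.
We need delta * 5 <= 1/125, i.e. delta <= 1/125/5 = 1/625.
Since 1/625 < 1, this is tighter than 1; take delta = 1/625.
So delta = 1/625 works.

1/625


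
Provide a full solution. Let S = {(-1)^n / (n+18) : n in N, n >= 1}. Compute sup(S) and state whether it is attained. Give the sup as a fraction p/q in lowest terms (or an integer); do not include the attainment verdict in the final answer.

Analysis:
- Values: -1/19, 1/20, -1/21, 1/22, -1/23, ...
- Positive terms (even n): 1/(2+18), 1/(4+18), ... decreasing -> max = 1/20 (n=2).
- Negative terms (odd n): -1/(1+18), -1/(3+18), ... increasing -> min = -1/19 (n=1).
- So sup = 1/20 (attained at n=2); inf = -1/19 (attained at n=1).
Conclusion: sup(S) = 1/20, attained in S.

1/20


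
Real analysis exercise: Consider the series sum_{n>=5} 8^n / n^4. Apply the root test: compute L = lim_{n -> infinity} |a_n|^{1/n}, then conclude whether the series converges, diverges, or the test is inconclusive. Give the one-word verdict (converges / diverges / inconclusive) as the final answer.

Let a_n denote the general term. Form |a_n|^(1/n) and simplify:
|a_n|^(1/n) = 8/n^(4/n)
Take the limit as n -> infinity: L = 8.
Since L = 8 > 1, the root test implies divergence.

diverges


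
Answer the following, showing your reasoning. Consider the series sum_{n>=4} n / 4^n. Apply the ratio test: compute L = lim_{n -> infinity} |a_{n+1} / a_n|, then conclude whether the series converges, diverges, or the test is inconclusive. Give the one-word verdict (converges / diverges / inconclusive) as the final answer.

Let a_n denote the general term. Form the ratio a_{n+1}/a_n and simplify:
a_{n+1}/a_n = (n + 1)/(4*n)
Take the limit as n -> infinity: L = 1/4.
Since L = 1/4 < 1, the ratio test implies the series converges.

converges


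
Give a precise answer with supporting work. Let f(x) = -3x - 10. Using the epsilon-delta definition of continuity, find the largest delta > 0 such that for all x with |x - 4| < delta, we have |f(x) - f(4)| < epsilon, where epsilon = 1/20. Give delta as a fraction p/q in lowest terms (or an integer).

We compute f(4) = -3*(4) - 10 = -22.
|f(x) - f(4)| = |-3x - 10 - (-22)| = |-3(x - 4)| = 3|x - 4|.
We need 3|x - 4| < 1/20, i.e. |x - 4| < 1/20 / 3 = 1/60.
So any delta <= 1/60 works. Conversely, if delta > 1/60, then x = 4 + 1/60 satisfies |x - 4| = 1/60 < delta but |f(x) - f(4)| = 3 * 1/60 = 1/20, which is not < 1/20; so no larger delta works.
Hence the largest such delta is 1/60.

1/60


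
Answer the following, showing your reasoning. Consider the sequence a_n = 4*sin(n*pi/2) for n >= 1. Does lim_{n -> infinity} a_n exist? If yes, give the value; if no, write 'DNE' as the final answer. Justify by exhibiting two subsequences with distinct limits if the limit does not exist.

Examine the behaviour of a_n along subsequences.
a_{4k+1} = 4*sin(pi/2 + 2k*pi) = 4 -> 4. a_{4k+3} = 4*sin(3pi/2 + 2k*pi) = -4 -> -4.
Since these two subsequential limits are 4 and -4, distinct, the full sequence cannot converge (a convergent sequence has all subsequences tending to the same limit). So lim a_n does not exist.

DNE


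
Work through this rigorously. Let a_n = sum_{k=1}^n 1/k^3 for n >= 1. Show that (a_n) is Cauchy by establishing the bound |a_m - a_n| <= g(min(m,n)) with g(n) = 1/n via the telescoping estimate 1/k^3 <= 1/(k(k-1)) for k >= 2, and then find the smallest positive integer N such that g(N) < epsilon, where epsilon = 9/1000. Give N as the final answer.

For m > n >= 1: |a_m - a_n| = sum_{k=n+1}^m 1/k^3.
Use 1/k^3 <= 1/(k(k-1)) = 1/(k-1) - 1/k for k >= 2 (which holds since k^3 >= k^2 >= k(k-1) for k >= 2):
sum_{k=n+1}^m 1/k^3 <= sum_{k=n+1}^m (1/(k-1) - 1/k) = 1/n - 1/m <= 1/n.
By symmetry the same bound holds with n,m swapped, so |a_m - a_n| <= 1/min(m,n) = g(min(m,n)). Since g(n) -> 0, (a_n) is Cauchy.
Now solve g(N) < 9/1000: 1/N < 9/1000 <=> N > 1/(9/1000) = 1000/9.
The smallest integer strictly greater than 1000/9 is N = 112.
Check: g(112) = 1/112 < 9/1000; g(111) = 1/111 >= 9/1000. So N = 112.

112


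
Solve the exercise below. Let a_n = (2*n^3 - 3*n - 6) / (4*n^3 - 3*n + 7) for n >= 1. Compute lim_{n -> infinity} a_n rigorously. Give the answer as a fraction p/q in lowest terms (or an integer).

Divide numerator and denominator by n^3, the highest power:
numerator / n^3 = 2 - 3/n^2 - 6/n^3
denominator / n^3 = 4 - 3/n^2 + 7/n^3
As n -> infinity, all terms of the form c/n^k (k >= 1) tend to 0.
So numerator / n^3 -> 2 and denominator / n^3 -> 4.
Therefore lim a_n = 1/2.

1/2


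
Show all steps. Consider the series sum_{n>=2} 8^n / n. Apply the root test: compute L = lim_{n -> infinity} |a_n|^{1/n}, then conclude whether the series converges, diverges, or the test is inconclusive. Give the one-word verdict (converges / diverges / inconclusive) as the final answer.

Let a_n denote the general term. Form |a_n|^(1/n) and simplify:
|a_n|^(1/n) = 8/n^(1/n)
Take the limit as n -> infinity: L = 8.
Since L = 8 > 1, the root test implies divergence.

diverges


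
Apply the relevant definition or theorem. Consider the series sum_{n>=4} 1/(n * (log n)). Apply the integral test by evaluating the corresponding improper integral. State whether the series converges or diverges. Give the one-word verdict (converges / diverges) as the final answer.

Let f(x) = 1/(x*log(x)). Then f is positive, continuous, and decreasing on [4, infinity), so the integral test applies.
Compute the improper integral int_{4}^infinity f(x) dx:
  antiderivative F(x) = log(log(x)).
  F(x) = log(log(x)) -> infinity as x -> infinity. The integral diverges, so by the integral test, the series diverges.

diverges


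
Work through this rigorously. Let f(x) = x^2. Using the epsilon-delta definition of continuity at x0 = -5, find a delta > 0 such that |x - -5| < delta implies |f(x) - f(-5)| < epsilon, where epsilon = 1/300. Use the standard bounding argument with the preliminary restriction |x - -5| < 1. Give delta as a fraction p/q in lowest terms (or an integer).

Factor: |x^2 - (-5)^2| = |x - -5| * |x + -5|.
Impose |x - -5| < 1 first. Then |x + -5| = |(x - -5) + 2*(-5)| <= |x - -5| + 2*|-5| < 1 + 10 = 11.
So |x^2 - (-5)^2| < delta * 11.
We need delta * 11 <= 1/300, i.e. delta <= 1/300/11 = 1/3300.
Since 1/3300 < 1, this is tighter than 1; take delta = 1/3300.
So delta = 1/3300 works.

1/3300


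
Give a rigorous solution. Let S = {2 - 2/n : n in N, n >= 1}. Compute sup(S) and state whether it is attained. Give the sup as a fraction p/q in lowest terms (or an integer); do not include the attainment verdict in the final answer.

Analysis:
- Values: 0, 1, 4/3, 3/2, ... strictly increasing.
- Minimum is 0 (n=1); inf = 0 (attained).
- 2 - 2/n -> 2 from below; sup = 2, not attained.
Conclusion: sup(S) = 2, not attained in S.

2


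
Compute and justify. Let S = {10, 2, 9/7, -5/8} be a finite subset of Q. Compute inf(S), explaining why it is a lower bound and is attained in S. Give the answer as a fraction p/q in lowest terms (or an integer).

S is finite, so inf(S) = min(S).
Sorted increasing:
-5/8, 9/7, 2, 10
The extremum is -5/8.
For every x in S, x >= -5/8. And -5/8 is in S, so it is attained.
Therefore inf(S) = -5/8.

-5/8


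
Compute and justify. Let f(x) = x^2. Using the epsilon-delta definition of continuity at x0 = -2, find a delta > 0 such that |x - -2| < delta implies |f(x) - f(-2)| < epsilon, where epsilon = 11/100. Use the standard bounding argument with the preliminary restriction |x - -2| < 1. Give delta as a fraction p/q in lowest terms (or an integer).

Factor: |x^2 - (-2)^2| = |x - -2| * |x + -2|.
Impose |x - -2| < 1 first. Then |x + -2| = |(x - -2) + 2*(-2)| <= |x - -2| + 2*|-2| < 1 + 4 = 5.
So |x^2 - (-2)^2| < delta * 5.
We need delta * 5 <= 11/100, i.e. delta <= 11/100/5 = 11/500.
Since 11/500 < 1, this is tighter than 1; take delta = 11/500.
So delta = 11/500 works.

11/500


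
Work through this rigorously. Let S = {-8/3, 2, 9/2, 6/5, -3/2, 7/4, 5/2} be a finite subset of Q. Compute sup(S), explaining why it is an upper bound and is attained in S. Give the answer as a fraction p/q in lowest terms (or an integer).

S is finite, so sup(S) = max(S).
Sorted decreasing:
9/2, 5/2, 2, 7/4, 6/5, -3/2, -8/3
The extremum is 9/2.
For every x in S, x <= 9/2. And 9/2 is in S, so it is attained.
Therefore sup(S) = 9/2.

9/2


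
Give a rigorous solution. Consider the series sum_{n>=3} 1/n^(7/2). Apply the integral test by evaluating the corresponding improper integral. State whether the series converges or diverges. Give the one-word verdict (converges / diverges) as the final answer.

Let f(x) = x^(-7/2). Then f is positive, continuous, and decreasing on [3, infinity), so the integral test applies.
Compute the improper integral int_{3}^infinity f(x) dx:
  antiderivative F(x) = -2/(5*x^(5/2)).
  As x -> infinity, F(x) -> 0 (since p = 7/2 > 1).
  So int = F(infinity) - F(3) = 0 - (-2*sqrt(3)/135) = 2*sqrt(3)/135.
  Finite, so by the integral test, the series converges.

converges


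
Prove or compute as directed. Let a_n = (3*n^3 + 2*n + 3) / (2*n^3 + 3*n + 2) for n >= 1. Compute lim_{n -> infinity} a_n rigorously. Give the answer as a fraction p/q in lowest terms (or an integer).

Divide numerator and denominator by n^3, the highest power:
numerator / n^3 = 3 + 2/n^2 + 3/n^3
denominator / n^3 = 2 + 3/n^2 + 2/n^3
As n -> infinity, all terms of the form c/n^k (k >= 1) tend to 0.
So numerator / n^3 -> 3 and denominator / n^3 -> 2.
Therefore lim a_n = 3/2.

3/2


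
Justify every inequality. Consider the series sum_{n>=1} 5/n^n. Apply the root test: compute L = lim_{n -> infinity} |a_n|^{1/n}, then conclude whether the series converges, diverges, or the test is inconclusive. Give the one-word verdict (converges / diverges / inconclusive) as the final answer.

Let a_n denote the general term. Form |a_n|^(1/n) and simplify:
|a_n|^(1/n) = 5^(1/n)/n
Take the limit as n -> infinity: L = 0.
Since L = 0 < 1, the root test implies convergence.

converges


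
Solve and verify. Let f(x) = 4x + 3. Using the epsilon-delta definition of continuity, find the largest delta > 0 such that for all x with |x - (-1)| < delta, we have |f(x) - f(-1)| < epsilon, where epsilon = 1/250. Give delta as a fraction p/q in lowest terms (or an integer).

We compute f(-1) = 4*(-1) + 3 = -1.
|f(x) - f(-1)| = |4x + 3 - (-1)| = |4(x - (-1))| = 4|x - (-1)|.
We need 4|x - (-1)| < 1/250, i.e. |x - (-1)| < 1/250 / 4 = 1/1000.
So any delta <= 1/1000 works. Conversely, if delta > 1/1000, then x = -1 + 1/1000 satisfies |x - (-1)| = 1/1000 < delta but |f(x) - f(-1)| = 4 * 1/1000 = 1/250, which is not < 1/250; so no larger delta works.
Hence the largest such delta is 1/1000.

1/1000


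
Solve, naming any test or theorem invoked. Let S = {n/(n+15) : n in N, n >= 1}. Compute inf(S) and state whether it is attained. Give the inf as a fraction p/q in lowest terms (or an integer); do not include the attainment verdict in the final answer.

Analysis:
- Values: 1/16, 2/17, 1/6, 4/19, ... strictly increasing.
- Minimum is 1/16 (n=1); inf = 1/16 (attained).
- n/(n+15) = 1 - 15/(n+15) -> 1 from below as n -> infinity, and never equals 1.
- So sup = 1 (not attained).
Conclusion: inf(S) = 1/16, attained in S.

1/16


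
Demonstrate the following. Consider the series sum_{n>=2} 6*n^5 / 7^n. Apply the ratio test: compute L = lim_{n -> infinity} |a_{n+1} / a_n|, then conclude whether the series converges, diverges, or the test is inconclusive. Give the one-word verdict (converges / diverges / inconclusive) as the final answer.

Let a_n denote the general term. Form the ratio a_{n+1}/a_n and simplify:
a_{n+1}/a_n = (n + 1)^5/(7*n^5)
Take the limit as n -> infinity: L = 1/7.
Since L = 1/7 < 1, the ratio test implies the series converges.

converges


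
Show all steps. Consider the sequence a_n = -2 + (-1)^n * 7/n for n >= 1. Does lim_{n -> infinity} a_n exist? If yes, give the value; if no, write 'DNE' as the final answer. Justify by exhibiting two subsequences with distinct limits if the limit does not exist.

Examine the behaviour of a_n along subsequences.
Even-n subsequence a_{2k} = -2 + 7/(2k) -> -2. Odd-n subsequence a_{2k+1} = -2 - 7/(2k+1) -> -2. Both tend to -2, which suggests the limit is -2; verify directly.
|a_n - (-2)| = |(-1)^n * 7/n| = 7/n for every n >= 1.
Given epsilon > 0, choose a positive integer N > 7/epsilon. Then for all n >= N, |a_n - (-2)| = 7/n <= 7/N < epsilon.
So by the definition of the limit, lim a_n exists and equals -2.

-2


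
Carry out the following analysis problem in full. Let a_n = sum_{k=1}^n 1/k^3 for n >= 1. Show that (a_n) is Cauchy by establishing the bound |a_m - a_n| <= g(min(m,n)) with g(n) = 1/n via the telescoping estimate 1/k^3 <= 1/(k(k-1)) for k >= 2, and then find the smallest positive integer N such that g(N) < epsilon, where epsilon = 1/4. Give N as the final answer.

For m > n >= 1: |a_m - a_n| = sum_{k=n+1}^m 1/k^3.
Use 1/k^3 <= 1/(k(k-1)) = 1/(k-1) - 1/k for k >= 2 (which holds since k^3 >= k^2 >= k(k-1) for k >= 2):
sum_{k=n+1}^m 1/k^3 <= sum_{k=n+1}^m (1/(k-1) - 1/k) = 1/n - 1/m <= 1/n.
By symmetry the same bound holds with n,m swapped, so |a_m - a_n| <= 1/min(m,n) = g(min(m,n)). Since g(n) -> 0, (a_n) is Cauchy.
Now solve g(N) < 1/4: 1/N < 1/4 <=> N > 1/(1/4) = 4.
The smallest integer strictly greater than 4 is N = 5.
Check: g(5) = 1/5 < 1/4; g(4) = 1/4 >= 1/4. So N = 5.

5


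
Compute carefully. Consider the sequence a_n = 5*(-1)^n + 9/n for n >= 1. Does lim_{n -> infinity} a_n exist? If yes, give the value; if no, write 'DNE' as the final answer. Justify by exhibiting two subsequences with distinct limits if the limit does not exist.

Examine the behaviour of a_n along subsequences.
a_{2k} = 5 + 9/(2k) -> 5. a_{2k+1} = -5 + 9/(2k+1) -> -5.
Since these two subsequential limits are 5 and -5, distinct, the full sequence cannot converge (a convergent sequence has all subsequences tending to the same limit). So lim a_n does not exist.

DNE


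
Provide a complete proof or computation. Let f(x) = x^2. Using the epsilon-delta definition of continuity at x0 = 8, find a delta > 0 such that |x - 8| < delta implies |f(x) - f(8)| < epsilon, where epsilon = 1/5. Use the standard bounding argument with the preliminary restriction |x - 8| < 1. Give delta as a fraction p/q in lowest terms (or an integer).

Factor: |x^2 - (8)^2| = |x - 8| * |x + 8|.
Impose |x - 8| < 1 first. Then |x + 8| = |(x - 8) + 2*(8)| <= |x - 8| + 2*|8| < 1 + 16 = 17.
So |x^2 - (8)^2| < delta * 17.
We need delta * 17 <= 1/5, i.e. delta <= 1/5/17 = 1/85.
Since 1/85 < 1, this is tighter than 1; take delta = 1/85.
So delta = 1/85 works.

1/85


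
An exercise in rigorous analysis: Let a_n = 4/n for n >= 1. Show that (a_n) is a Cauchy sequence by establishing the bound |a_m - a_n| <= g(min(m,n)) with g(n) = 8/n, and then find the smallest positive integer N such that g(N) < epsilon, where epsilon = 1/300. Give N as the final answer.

For any m, n >= 1, by the triangle inequality:
|a_m - a_n| = |4/m - 4/n| <= 4*1/m + 4*1/n <= 8/min(m,n).
So g(n) = 8/n bounds the Cauchy difference. Since g(n) -> 0, (a_n) is Cauchy.
Now solve g(N) < 1/300: 8/N < 1/300 <=> N > 8 / (1/300) = 2400.
The smallest integer strictly greater than 2400 is N = 2401.
Check: g(2401) = 8/2401 = 8/2401 < 1/300; g(2400) = 1/300 >= 1/300. So N = 2401.

2401


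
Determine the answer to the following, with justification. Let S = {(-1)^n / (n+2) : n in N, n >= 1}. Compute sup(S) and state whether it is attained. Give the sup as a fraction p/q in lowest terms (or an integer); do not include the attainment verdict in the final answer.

Analysis:
- Values: -1/3, 1/4, -1/5, 1/6, -1/7, ...
- Positive terms (even n): 1/(2+2), 1/(4+2), ... decreasing -> max = 1/4 (n=2).
- Negative terms (odd n): -1/(1+2), -1/(3+2), ... increasing -> min = -1/3 (n=1).
- So sup = 1/4 (attained at n=2); inf = -1/3 (attained at n=1).
Conclusion: sup(S) = 1/4, attained in S.

1/4


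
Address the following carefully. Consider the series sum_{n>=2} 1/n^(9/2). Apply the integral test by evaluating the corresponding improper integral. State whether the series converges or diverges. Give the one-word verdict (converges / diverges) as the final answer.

Let f(x) = x^(-9/2). Then f is positive, continuous, and decreasing on [2, infinity), so the integral test applies.
Compute the improper integral int_{2}^infinity f(x) dx:
  antiderivative F(x) = -2/(7*x^(7/2)).
  As x -> infinity, F(x) -> 0 (since p = 9/2 > 1).
  So int = F(infinity) - F(2) = 0 - (-sqrt(2)/56) = sqrt(2)/56.
  Finite, so by the integral test, the series converges.

converges


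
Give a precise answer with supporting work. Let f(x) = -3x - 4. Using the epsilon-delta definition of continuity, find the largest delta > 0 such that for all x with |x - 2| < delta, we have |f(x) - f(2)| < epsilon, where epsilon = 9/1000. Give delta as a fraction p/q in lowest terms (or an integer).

We compute f(2) = -3*(2) - 4 = -10.
|f(x) - f(2)| = |-3x - 4 - (-10)| = |-3(x - 2)| = 3|x - 2|.
We need 3|x - 2| < 9/1000, i.e. |x - 2| < 9/1000 / 3 = 3/1000.
So any delta <= 3/1000 works. Conversely, if delta > 3/1000, then x = 2 + 3/1000 satisfies |x - 2| = 3/1000 < delta but |f(x) - f(2)| = 3 * 3/1000 = 9/1000, which is not < 9/1000; so no larger delta works.
Hence the largest such delta is 3/1000.

3/1000


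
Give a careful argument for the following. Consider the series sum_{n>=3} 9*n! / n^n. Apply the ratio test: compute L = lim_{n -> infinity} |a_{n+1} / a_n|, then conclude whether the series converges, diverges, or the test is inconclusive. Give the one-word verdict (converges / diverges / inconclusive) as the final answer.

Let a_n denote the general term. Form the ratio a_{n+1}/a_n and simplify:
a_{n+1}/a_n = (n/(n + 1))^n
Take the limit as n -> infinity: L = exp(-1).
Since L = exp(-1) < 1, the ratio test implies the series converges.

converges


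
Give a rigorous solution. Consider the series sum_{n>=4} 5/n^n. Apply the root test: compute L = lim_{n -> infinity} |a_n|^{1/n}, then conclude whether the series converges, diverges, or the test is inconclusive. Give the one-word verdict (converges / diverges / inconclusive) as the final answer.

Let a_n denote the general term. Form |a_n|^(1/n) and simplify:
|a_n|^(1/n) = 5^(1/n)/n
Take the limit as n -> infinity: L = 0.
Since L = 0 < 1, the root test implies convergence.

converges


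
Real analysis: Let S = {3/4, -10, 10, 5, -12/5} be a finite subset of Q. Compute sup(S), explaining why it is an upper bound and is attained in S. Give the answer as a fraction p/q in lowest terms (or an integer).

S is finite, so sup(S) = max(S).
Sorted decreasing:
10, 5, 3/4, -12/5, -10
The extremum is 10.
For every x in S, x <= 10. And 10 is in S, so it is attained.
Therefore sup(S) = 10.

10


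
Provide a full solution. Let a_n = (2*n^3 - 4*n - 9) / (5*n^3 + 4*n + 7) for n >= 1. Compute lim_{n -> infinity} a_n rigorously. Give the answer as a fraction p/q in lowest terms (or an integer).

Divide numerator and denominator by n^3, the highest power:
numerator / n^3 = 2 - 4/n^2 - 9/n^3
denominator / n^3 = 5 + 4/n^2 + 7/n^3
As n -> infinity, all terms of the form c/n^k (k >= 1) tend to 0.
So numerator / n^3 -> 2 and denominator / n^3 -> 5.
Therefore lim a_n = 2/5.

2/5


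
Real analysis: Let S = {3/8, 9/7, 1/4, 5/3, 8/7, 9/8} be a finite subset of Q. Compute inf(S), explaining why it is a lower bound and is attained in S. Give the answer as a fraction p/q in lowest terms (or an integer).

S is finite, so inf(S) = min(S).
Sorted increasing:
1/4, 3/8, 9/8, 8/7, 9/7, 5/3
The extremum is 1/4.
For every x in S, x >= 1/4. And 1/4 is in S, so it is attained.
Therefore inf(S) = 1/4.

1/4


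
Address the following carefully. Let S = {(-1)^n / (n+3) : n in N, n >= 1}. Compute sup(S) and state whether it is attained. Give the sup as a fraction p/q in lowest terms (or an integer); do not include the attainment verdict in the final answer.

Analysis:
- Values: -1/4, 1/5, -1/6, 1/7, -1/8, ...
- Positive terms (even n): 1/(2+3), 1/(4+3), ... decreasing -> max = 1/5 (n=2).
- Negative terms (odd n): -1/(1+3), -1/(3+3), ... increasing -> min = -1/4 (n=1).
- So sup = 1/5 (attained at n=2); inf = -1/4 (attained at n=1).
Conclusion: sup(S) = 1/5, attained in S.

1/5


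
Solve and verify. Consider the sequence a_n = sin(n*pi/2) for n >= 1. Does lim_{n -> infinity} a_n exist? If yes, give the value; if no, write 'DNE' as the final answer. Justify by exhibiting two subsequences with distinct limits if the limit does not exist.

Examine the behaviour of a_n along subsequences.
a_{4k+1} = sin(pi/2 + 2k*pi) = 1 -> 1. a_{4k+3} = sin(3pi/2 + 2k*pi) = -1 -> -1.
Since these two subsequential limits are 1 and -1, distinct, the full sequence cannot converge (a convergent sequence has all subsequences tending to the same limit). So lim a_n does not exist.

DNE


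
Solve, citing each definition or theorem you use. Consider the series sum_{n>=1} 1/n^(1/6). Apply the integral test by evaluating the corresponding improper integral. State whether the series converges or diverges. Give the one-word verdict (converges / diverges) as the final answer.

Let f(x) = x^(-1/6). Then f is positive, continuous, and decreasing on [1, infinity), so the integral test applies.
Compute the improper integral int_{1}^infinity f(x) dx:
  antiderivative F(x) = 6*x^(5/6)/5.
  As x -> infinity, F(x) -> infinity (since p = 1/6 < 1).
  So the integral diverges. By the integral test, the series diverges.

diverges


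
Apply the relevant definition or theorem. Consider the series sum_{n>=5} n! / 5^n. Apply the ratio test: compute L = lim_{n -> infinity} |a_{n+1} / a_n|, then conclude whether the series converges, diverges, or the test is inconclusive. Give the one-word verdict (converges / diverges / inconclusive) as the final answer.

Let a_n denote the general term. Form the ratio a_{n+1}/a_n and simplify:
a_{n+1}/a_n = n/5 + 1/5
Take the limit as n -> infinity: L = infinity.
Since L = infinity > 1 (or L = infinity), the ratio test implies the series diverges.

diverges


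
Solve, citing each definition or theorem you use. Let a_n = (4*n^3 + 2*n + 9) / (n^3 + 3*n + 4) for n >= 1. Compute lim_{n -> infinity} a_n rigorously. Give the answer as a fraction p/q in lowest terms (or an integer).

Divide numerator and denominator by n^3, the highest power:
numerator / n^3 = 4 + 2/n^2 + 9/n^3
denominator / n^3 = 1 + 3/n^2 + 4/n^3
As n -> infinity, all terms of the form c/n^k (k >= 1) tend to 0.
So numerator / n^3 -> 4 and denominator / n^3 -> 1.
Therefore lim a_n = 4.

4


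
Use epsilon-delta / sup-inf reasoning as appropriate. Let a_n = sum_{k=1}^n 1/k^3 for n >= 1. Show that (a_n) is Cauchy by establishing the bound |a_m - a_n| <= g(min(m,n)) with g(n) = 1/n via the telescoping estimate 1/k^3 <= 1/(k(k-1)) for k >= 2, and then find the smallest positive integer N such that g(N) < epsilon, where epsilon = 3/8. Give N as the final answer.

For m > n >= 1: |a_m - a_n| = sum_{k=n+1}^m 1/k^3.
Use 1/k^3 <= 1/(k(k-1)) = 1/(k-1) - 1/k for k >= 2 (which holds since k^3 >= k^2 >= k(k-1) for k >= 2):
sum_{k=n+1}^m 1/k^3 <= sum_{k=n+1}^m (1/(k-1) - 1/k) = 1/n - 1/m <= 1/n.
By symmetry the same bound holds with n,m swapped, so |a_m - a_n| <= 1/min(m,n) = g(min(m,n)). Since g(n) -> 0, (a_n) is Cauchy.
Now solve g(N) < 3/8: 1/N < 3/8 <=> N > 1/(3/8) = 8/3.
The smallest integer strictly greater than 8/3 is N = 3.
Check: g(3) = 1/3 < 3/8; g(2) = 1/2 >= 3/8. So N = 3.

3


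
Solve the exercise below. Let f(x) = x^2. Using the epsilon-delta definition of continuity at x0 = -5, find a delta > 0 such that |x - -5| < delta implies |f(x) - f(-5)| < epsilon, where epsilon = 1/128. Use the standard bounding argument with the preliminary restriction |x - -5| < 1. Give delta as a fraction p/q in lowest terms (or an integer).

Factor: |x^2 - (-5)^2| = |x - -5| * |x + -5|.
Impose |x - -5| < 1 first. Then |x + -5| = |(x - -5) + 2*(-5)| <= |x - -5| + 2*|-5| < 1 + 10 = 11.
So |x^2 - (-5)^2| < delta * 11.
We need delta * 11 <= 1/128, i.e. delta <= 1/128/11 = 1/1408.
Since 1/1408 < 1, this is tighter than 1; take delta = 1/1408.
So delta = 1/1408 works.

1/1408


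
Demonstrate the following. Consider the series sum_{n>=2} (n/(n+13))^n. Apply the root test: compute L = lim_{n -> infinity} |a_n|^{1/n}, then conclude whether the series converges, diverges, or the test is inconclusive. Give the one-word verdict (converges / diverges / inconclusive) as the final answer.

Let a_n denote the general term. Form |a_n|^(1/n) and simplify:
|a_n|^(1/n) = n/(n + 13)
Take the limit as n -> infinity: L = 1.
Since L = 1, the root test is inconclusive. (In fact a_n = (n/(n+13))^n -> e^(-13) != 0, so the nth-term test shows divergence; but the root test itself gives no conclusion.)

inconclusive


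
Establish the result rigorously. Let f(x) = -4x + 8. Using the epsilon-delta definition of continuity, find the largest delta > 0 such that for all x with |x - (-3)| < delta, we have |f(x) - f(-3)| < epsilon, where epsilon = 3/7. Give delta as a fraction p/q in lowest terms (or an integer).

We compute f(-3) = -4*(-3) + 8 = 20.
|f(x) - f(-3)| = |-4x + 8 - (20)| = |-4(x - (-3))| = 4|x - (-3)|.
We need 4|x - (-3)| < 3/7, i.e. |x - (-3)| < 3/7 / 4 = 3/28.
So any delta <= 3/28 works. Conversely, if delta > 3/28, then x = -3 + 3/28 satisfies |x - (-3)| = 3/28 < delta but |f(x) - f(-3)| = 4 * 3/28 = 3/7, which is not < 3/7; so no larger delta works.
Hence the largest such delta is 3/28.

3/28


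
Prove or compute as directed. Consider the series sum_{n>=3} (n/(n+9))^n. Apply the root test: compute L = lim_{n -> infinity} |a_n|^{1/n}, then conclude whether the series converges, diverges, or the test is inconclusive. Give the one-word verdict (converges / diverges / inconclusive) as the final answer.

Let a_n denote the general term. Form |a_n|^(1/n) and simplify:
|a_n|^(1/n) = n/(n + 9)
Take the limit as n -> infinity: L = 1.
Since L = 1, the root test is inconclusive. (In fact a_n = (n/(n+9))^n -> e^(-9) != 0, so the nth-term test shows divergence; but the root test itself gives no conclusion.)

inconclusive


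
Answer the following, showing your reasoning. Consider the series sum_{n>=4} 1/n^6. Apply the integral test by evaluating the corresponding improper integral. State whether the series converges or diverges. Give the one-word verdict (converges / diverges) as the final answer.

Let f(x) = x^(-6). Then f is positive, continuous, and decreasing on [4, infinity), so the integral test applies.
Compute the improper integral int_{4}^infinity f(x) dx:
  antiderivative F(x) = -1/(5*x^5).
  As x -> infinity, F(x) -> 0 (since p = 6 > 1).
  So int = F(infinity) - F(4) = 0 - (-1/5120) = 1/5120.
  Finite, so by the integral test, the series converges.

converges


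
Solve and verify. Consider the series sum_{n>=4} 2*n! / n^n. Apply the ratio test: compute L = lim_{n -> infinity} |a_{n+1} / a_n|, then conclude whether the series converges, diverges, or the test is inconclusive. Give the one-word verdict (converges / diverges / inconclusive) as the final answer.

Let a_n denote the general term. Form the ratio a_{n+1}/a_n and simplify:
a_{n+1}/a_n = (n/(n + 1))^n
Take the limit as n -> infinity: L = exp(-1).
Since L = exp(-1) < 1, the ratio test implies the series converges.

converges


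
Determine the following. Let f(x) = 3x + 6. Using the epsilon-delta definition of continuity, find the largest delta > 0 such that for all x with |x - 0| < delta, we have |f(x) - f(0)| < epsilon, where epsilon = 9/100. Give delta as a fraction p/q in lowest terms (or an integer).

We compute f(0) = 3*(0) + 6 = 6.
|f(x) - f(0)| = |3x + 6 - (6)| = |3(x - 0)| = 3|x - 0|.
We need 3|x - 0| < 9/100, i.e. |x - 0| < 9/100 / 3 = 3/100.
So any delta <= 3/100 works. Conversely, if delta > 3/100, then x = 0 + 3/100 satisfies |x - 0| = 3/100 < delta but |f(x) - f(0)| = 3 * 3/100 = 9/100, which is not < 9/100; so no larger delta works.
Hence the largest such delta is 3/100.

3/100


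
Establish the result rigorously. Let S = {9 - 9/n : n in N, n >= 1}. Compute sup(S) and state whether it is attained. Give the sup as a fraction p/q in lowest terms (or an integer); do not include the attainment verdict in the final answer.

Analysis:
- Values: 0, 9/2, 6, 27/4, ... strictly increasing.
- Minimum is 0 (n=1); inf = 0 (attained).
- 9 - 9/n -> 9 from below; sup = 9, not attained.
Conclusion: sup(S) = 9, not attained in S.

9


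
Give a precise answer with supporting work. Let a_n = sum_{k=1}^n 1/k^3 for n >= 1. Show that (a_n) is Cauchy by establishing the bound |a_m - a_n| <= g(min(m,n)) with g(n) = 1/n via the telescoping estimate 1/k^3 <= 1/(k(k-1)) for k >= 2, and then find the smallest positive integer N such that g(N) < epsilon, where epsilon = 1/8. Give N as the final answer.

For m > n >= 1: |a_m - a_n| = sum_{k=n+1}^m 1/k^3.
Use 1/k^3 <= 1/(k(k-1)) = 1/(k-1) - 1/k for k >= 2 (which holds since k^3 >= k^2 >= k(k-1) for k >= 2):
sum_{k=n+1}^m 1/k^3 <= sum_{k=n+1}^m (1/(k-1) - 1/k) = 1/n - 1/m <= 1/n.
By symmetry the same bound holds with n,m swapped, so |a_m - a_n| <= 1/min(m,n) = g(min(m,n)). Since g(n) -> 0, (a_n) is Cauchy.
Now solve g(N) < 1/8: 1/N < 1/8 <=> N > 1/(1/8) = 8.
The smallest integer strictly greater than 8 is N = 9.
Check: g(9) = 1/9 < 1/8; g(8) = 1/8 >= 1/8. So N = 9.

9
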